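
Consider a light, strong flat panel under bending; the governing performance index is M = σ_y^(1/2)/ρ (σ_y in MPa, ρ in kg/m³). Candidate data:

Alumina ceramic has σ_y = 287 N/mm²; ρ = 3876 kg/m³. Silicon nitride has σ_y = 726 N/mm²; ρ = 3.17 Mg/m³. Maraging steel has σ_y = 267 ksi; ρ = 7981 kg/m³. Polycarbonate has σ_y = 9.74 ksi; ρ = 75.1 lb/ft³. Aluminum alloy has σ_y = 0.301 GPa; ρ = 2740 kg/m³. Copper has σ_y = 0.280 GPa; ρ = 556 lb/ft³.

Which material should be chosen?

After converting to SI:
  alumina ceramic: σ_y = 287.0 MPa, ρ = 3876 kg/m³
  silicon nitride: σ_y = 726.0 MPa, ρ = 3170 kg/m³
  maraging steel: σ_y = 1841 MPa, ρ = 7981 kg/m³
  polycarbonate: σ_y = 67.15 MPa, ρ = 1203 kg/m³
  aluminum alloy: σ_y = 301.0 MPa, ρ = 2740 kg/m³
  copper: σ_y = 280.0 MPa, ρ = 8906 kg/m³
  silicon nitride: M = 8.50×10⁻³
  polycarbonate: M = 6.81×10⁻³
  aluminum alloy: M = 6.33×10⁻³
  maraging steel: M = 5.38×10⁻³
  alumina ceramic: M = 4.37×10⁻³
  copper: M = 1.88×10⁻³
Silicon nitride has the largest M.

silicon nitride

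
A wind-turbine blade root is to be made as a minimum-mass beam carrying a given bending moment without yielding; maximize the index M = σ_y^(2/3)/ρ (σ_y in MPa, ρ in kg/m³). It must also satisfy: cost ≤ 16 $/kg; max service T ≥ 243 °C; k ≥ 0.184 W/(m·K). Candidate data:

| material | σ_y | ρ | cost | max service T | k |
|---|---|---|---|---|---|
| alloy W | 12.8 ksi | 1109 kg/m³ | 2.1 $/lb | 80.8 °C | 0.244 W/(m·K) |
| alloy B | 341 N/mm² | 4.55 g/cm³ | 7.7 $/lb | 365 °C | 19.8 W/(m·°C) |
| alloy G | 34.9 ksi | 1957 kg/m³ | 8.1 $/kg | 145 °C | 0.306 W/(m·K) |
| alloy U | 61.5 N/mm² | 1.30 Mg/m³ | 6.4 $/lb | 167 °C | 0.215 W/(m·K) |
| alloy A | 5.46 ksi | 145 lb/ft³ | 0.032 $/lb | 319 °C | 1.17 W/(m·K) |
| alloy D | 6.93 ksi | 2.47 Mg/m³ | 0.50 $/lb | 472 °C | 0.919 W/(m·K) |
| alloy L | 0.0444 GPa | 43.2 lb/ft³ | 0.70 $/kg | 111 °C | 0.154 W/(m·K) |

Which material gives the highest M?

alloy D

Screen on constraints: cost ≤ 16 $/kg; max service T ≥ 243 °C; k ≥ 0.184 W/(m·K). Survivors: alloy A, alloy D.
Putting every candidate on a common basis:
  alloy A: σ_y = 37.65 MPa, ρ = 2323 kg/m³
  alloy D: σ_y = 47.78 MPa, ρ = 2470 kg/m³
  alloy D: M = 5.33×10⁻³
  alloy A: M = 4.84×10⁻³
Alloy D ranks first.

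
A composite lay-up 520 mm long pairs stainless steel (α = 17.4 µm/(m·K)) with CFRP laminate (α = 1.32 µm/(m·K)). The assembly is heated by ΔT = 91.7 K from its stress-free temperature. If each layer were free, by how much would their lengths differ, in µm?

767 µm

Δα = |17.4 − 1.32|×10⁻⁶/K = 16.1×10⁻⁶/K.
ΔL_mismatch = Δα·L·ΔT = 16.1×10⁻⁶ × 520.0 mm × 91.7 K = 767 µm.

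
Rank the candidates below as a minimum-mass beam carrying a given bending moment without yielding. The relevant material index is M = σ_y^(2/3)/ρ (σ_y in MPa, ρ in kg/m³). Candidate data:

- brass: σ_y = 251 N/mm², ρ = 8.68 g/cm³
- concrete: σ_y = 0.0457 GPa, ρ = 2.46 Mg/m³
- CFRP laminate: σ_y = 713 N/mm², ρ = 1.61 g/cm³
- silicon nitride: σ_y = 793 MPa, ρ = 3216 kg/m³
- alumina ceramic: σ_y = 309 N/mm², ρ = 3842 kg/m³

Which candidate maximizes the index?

CFRP laminate

After converting to SI:
  brass: σ_y = 251.0 MPa, ρ = 8680 kg/m³
  concrete: σ_y = 45.70 MPa, ρ = 2460 kg/m³
  CFRP laminate: σ_y = 713.0 MPa, ρ = 1610 kg/m³
  silicon nitride: σ_y = 793.0 MPa, ρ = 3216 kg/m³
  alumina ceramic: σ_y = 309.0 MPa, ρ = 3842 kg/m³
  CFRP laminate: M = 49.6×10⁻³
  silicon nitride: M = 26.6×10⁻³
  alumina ceramic: M = 11.9×10⁻³
  concrete: M = 5.20×10⁻³
  brass: M = 4.58×10⁻³
CFRP laminate ranks first.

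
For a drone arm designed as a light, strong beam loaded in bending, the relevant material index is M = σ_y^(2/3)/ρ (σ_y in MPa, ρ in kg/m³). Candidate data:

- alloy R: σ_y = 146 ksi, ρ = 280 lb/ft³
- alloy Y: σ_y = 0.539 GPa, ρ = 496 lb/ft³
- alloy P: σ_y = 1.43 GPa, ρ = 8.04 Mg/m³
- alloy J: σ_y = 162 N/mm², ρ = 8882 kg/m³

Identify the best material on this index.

alloy R

Putting every candidate on a common basis:
  alloy R: σ_y = 1007 MPa, ρ = 4485 kg/m³
  alloy Y: σ_y = 539.0 MPa, ρ = 7945 kg/m³
  alloy P: σ_y = 1430 MPa, ρ = 8040 kg/m³
  alloy J: σ_y = 162.0 MPa, ρ = 8882 kg/m³
  alloy R: M = 22.4×10⁻³
  alloy P: M = 15.8×10⁻³
  alloy Y: M = 8.34×10⁻³
  alloy J: M = 3.35×10⁻³
Alloy R has the largest M.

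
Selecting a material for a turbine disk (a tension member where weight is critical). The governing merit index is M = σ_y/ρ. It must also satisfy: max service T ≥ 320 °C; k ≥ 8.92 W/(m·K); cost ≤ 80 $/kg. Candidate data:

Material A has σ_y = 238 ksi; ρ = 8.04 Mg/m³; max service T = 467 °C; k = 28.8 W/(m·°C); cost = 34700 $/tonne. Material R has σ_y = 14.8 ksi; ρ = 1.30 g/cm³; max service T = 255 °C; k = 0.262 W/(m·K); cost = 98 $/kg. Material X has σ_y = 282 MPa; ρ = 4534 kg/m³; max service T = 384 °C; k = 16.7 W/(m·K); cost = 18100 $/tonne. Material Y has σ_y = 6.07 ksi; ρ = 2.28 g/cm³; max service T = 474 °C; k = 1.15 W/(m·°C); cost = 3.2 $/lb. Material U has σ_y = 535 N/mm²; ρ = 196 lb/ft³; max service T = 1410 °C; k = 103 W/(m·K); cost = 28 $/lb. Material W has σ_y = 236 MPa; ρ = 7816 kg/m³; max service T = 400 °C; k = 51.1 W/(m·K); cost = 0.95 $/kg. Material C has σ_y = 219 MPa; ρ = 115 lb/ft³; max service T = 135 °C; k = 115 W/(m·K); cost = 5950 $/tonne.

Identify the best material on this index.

material A

Screen on constraints: max service T ≥ 320 °C; k ≥ 8.92 W/(m·K); cost ≤ 80 $/kg. Survivors: material A, material X, material U, material W.
After converting to SI:
  material A: σ_y = 1641 MPa, ρ = 8040 kg/m³
  material X: σ_y = 282.0 MPa, ρ = 4534 kg/m³
  material U: σ_y = 535.0 MPa, ρ = 3140 kg/m³
  material W: σ_y = 236.0 MPa, ρ = 7816 kg/m³
  material A: M = 204 kN·m/kg
  material U: M = 170 kN·m/kg
  material X: M = 62.2 kN·m/kg
  material W: M = 30.2 kN·m/kg
Material A has the largest M.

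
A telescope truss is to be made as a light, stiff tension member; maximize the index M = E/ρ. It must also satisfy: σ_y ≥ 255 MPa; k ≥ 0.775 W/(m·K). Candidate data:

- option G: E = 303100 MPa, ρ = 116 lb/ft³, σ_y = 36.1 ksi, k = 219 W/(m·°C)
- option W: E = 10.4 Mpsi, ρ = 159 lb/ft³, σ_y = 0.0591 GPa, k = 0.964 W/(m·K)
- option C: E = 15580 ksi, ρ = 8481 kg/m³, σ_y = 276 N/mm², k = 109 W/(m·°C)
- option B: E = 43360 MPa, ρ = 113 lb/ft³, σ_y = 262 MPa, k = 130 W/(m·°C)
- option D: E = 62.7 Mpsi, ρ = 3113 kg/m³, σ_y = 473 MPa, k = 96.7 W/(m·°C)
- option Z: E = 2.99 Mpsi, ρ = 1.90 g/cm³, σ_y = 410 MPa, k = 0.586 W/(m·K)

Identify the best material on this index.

Screen on constraints: σ_y ≥ 255 MPa; k ≥ 0.775 W/(m·K). Survivors: option C, option B, option D.
Putting every candidate on a common basis:
  option C: E = 107.4 GPa, ρ = 8481 kg/m³
  option B: E = 43.36 GPa, ρ = 1810 kg/m³
  option D: E = 432.3 GPa, ρ = 3113 kg/m³
  option D: M = 139 MN·m/kg
  option B: M = 24.0 MN·m/kg
  option C: M = 12.7 MN·m/kg
Highest index: option D.

option D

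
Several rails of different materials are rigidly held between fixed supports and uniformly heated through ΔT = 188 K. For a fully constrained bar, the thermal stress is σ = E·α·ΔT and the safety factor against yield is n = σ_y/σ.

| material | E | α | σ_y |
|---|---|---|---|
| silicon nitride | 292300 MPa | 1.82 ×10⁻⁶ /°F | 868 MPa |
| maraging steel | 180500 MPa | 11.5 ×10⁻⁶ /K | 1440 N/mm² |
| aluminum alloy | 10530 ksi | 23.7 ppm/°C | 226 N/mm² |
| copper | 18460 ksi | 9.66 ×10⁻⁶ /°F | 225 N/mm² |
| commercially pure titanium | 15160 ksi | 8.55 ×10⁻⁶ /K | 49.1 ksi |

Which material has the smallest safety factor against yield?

copper

Per material, after unit conversion:
  silicon nitride: E = 292.3, α = 3.28, σ_y = 868.0 → σ = 180 MPa, n = 4.82
  maraging steel: E = 180.5, α = 11.5, σ_y = 1440 → σ = 390 MPa, n = 3.69
  aluminum alloy: E = 72.60, α = 23.7, σ_y = 226.0 → σ = 323 MPa, n = 0.699
  copper: E = 127.3, α = 17.4, σ_y = 225.0 → σ = 416 MPa, n = 0.541
  commercially pure titanium: E = 104.5, α = 8.55, σ_y = 338.5 → σ = 168 MPa, n = 2.01
Copper has the lowest safety factor, n = 0.541.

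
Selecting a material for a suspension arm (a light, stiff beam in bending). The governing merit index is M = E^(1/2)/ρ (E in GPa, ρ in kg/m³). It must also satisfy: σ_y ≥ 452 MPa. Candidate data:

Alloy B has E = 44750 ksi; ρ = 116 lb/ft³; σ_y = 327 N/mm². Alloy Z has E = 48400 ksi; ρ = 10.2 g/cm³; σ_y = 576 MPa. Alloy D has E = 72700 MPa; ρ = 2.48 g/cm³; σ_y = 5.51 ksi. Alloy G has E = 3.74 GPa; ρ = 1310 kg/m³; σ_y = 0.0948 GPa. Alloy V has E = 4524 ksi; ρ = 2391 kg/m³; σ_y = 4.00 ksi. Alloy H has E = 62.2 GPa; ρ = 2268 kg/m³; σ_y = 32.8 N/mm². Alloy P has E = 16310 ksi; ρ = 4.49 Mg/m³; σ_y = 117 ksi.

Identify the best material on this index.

alloy P

Screen on constraints: σ_y ≥ 452 MPa. Survivors: alloy Z, alloy P.
After converting to SI:
  alloy Z: E = 333.7 GPa, ρ = 10200 kg/m³
  alloy P: E = 112.5 GPa, ρ = 4490 kg/m³
  alloy P: M = 2.36×10⁻³
  alloy Z: M = 1.79×10⁻³
Highest index: alloy P.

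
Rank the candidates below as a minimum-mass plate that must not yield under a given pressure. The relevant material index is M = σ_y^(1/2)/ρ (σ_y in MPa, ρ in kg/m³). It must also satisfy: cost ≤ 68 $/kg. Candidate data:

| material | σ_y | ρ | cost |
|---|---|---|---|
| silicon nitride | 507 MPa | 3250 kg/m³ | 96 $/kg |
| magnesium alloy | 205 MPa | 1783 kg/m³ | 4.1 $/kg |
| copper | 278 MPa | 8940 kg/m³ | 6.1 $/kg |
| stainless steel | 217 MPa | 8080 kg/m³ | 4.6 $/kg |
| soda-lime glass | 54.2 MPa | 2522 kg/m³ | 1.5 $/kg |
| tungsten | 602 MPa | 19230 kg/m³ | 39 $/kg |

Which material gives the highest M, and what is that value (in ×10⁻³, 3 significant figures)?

Screen on constraints: cost ≤ 68 $/kg. Survivors: magnesium alloy, copper, stainless steel, soda-lime glass, tungsten.
Per-candidate index values:
  magnesium alloy: M = 8.03×10⁻³
  soda-lime glass: M = 2.92×10⁻³
  copper: M = 1.87×10⁻³
  stainless steel: M = 1.82×10⁻³
  tungsten: M = 1.28×10⁻³
Highest index: magnesium alloy.

magnesium alloy, M = 8.03×10⁻³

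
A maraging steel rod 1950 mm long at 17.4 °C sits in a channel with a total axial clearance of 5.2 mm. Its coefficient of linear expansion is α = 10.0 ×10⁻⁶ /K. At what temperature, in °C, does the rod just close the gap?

284 °C

α·L₀·ΔT = 5.2 mm ⇒ ΔT = 5.2 / (10.0×10⁻⁶ × 1950.0) = 266.7 K.
T = 17.4 + 266.7 = 284.1 °C.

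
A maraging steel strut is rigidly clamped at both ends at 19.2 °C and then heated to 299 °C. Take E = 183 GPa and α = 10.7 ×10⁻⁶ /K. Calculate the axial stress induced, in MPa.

548 MPa

ΔT = 279.8 K. Constrained thermal stress σ = E·α·ΔT = 183.0×10³ MPa × 10.7×10⁻⁶ × 279.8 = 548 MPa (compressive).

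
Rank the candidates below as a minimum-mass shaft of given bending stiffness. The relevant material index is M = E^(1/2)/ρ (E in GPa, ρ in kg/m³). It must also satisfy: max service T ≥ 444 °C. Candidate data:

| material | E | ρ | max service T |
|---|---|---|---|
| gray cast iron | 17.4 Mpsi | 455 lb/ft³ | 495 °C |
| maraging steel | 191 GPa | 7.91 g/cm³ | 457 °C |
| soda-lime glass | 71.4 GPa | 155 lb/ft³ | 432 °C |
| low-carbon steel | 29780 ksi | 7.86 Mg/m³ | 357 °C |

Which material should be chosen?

maraging steel

Screen on constraints: max service T ≥ 444 °C. Survivors: gray cast iron, maraging steel.
After converting to SI:
  gray cast iron: E = 120.0 GPa, ρ = 7288 kg/m³
  maraging steel: E = 191.0 GPa, ρ = 7910 kg/m³
  maraging steel: M = 1.75×10⁻³
  gray cast iron: M = 1.50×10⁻³
Maraging steel ranks first.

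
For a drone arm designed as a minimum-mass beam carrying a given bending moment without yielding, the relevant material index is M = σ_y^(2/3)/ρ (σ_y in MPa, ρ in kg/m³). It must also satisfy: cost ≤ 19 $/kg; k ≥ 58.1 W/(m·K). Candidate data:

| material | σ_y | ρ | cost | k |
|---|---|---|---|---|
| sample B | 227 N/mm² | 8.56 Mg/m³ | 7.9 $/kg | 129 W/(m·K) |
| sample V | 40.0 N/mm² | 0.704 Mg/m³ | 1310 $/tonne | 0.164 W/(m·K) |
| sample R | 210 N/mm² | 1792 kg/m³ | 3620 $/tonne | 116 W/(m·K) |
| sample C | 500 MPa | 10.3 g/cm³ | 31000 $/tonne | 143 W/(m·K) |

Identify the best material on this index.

Screen on constraints: cost ≤ 19 $/kg; k ≥ 58.1 W/(m·K). Survivors: sample B, sample R.
Putting every candidate on a common basis:
  sample B: σ_y = 227.0 MPa, ρ = 8560 kg/m³
  sample R: σ_y = 210.0 MPa, ρ = 1792 kg/m³
  sample R: M = 19.7×10⁻³
  sample B: M = 4.35×10⁻³
Sample R ranks first.

sample R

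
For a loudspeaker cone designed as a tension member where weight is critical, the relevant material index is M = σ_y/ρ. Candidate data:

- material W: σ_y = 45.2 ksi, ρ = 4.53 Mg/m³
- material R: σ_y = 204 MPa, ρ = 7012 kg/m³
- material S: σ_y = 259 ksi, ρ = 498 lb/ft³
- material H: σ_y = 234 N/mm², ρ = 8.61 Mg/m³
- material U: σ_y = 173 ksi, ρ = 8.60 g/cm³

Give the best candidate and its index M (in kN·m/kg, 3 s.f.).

After converting to SI:
  material W: σ_y = 311.6 MPa, ρ = 4530 kg/m³
  material R: σ_y = 204.0 MPa, ρ = 7012 kg/m³
  material S: σ_y = 1786 MPa, ρ = 7977 kg/m³
  material H: σ_y = 234.0 MPa, ρ = 8610 kg/m³
  material U: σ_y = 1193 MPa, ρ = 8600 kg/m³
  material S: M = 224 kN·m/kg
  material U: M = 139 kN·m/kg
  material W: M = 68.8 kN·m/kg
  material R: M = 29.1 kN·m/kg
  material H: M = 27.2 kN·m/kg
Highest index: material S.

material S, M = 224 kN·m/kg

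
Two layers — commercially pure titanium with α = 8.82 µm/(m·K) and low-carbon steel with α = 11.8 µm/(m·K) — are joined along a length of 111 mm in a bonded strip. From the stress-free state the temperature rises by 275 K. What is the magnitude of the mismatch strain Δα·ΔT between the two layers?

8.20×10⁻⁴

Δα = |8.82 − 11.8|×10⁻⁶/K = 2.98×10⁻⁶/K.
Mismatch strain = Δα·ΔT = 2.98×10⁻⁶ × 275.0 = 8.20×10⁻⁴.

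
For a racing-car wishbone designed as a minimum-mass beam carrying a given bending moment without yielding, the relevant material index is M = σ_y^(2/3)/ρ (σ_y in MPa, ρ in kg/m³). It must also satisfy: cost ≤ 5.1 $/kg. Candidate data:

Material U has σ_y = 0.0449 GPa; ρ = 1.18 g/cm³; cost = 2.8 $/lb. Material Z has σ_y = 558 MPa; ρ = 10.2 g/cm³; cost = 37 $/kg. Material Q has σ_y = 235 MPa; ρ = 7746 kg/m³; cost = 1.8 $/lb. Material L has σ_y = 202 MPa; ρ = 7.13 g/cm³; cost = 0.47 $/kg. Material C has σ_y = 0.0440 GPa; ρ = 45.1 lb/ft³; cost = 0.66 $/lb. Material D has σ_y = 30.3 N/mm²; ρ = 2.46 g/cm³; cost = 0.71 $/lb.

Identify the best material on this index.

Screen on constraints: cost ≤ 5.1 $/kg. Survivors: material Q, material L, material C, material D.
After converting to SI:
  material Q: σ_y = 235.0 MPa, ρ = 7746 kg/m³
  material L: σ_y = 202.0 MPa, ρ = 7130 kg/m³
  material C: σ_y = 44.00 MPa, ρ = 722.4 kg/m³
  material D: σ_y = 30.30 MPa, ρ = 2460 kg/m³
  material C: M = 17.3×10⁻³
  material Q: M = 4.92×10⁻³
  material L: M = 4.83×10⁻³
  material D: M = 3.95×10⁻³
The maximum is for material C.

material C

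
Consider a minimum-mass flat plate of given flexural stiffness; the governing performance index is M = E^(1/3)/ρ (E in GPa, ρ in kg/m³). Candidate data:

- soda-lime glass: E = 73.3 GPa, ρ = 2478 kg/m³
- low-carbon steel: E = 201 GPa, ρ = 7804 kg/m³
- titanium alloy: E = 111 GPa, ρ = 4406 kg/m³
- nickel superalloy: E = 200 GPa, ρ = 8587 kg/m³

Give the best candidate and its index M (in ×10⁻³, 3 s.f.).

Per-candidate index values:
  soda-lime glass: M = 1.69×10⁻³
  titanium alloy: M = 1.09×10⁻³
  low-carbon steel: M = 0.751×10⁻³
  nickel superalloy: M = 0.681×10⁻³
The maximum is for soda-lime glass.

soda-lime glass, M = 1.69×10⁻³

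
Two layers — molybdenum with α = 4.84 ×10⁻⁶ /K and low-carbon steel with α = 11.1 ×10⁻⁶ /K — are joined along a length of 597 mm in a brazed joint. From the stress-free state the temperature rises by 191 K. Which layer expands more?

α(molybdenum) = 4.84×10⁻⁶/K vs α(low-carbon steel) = 11.1×10⁻⁶/K.
Higher α expands more for the same ΔT: low-carbon steel.

low-carbon steel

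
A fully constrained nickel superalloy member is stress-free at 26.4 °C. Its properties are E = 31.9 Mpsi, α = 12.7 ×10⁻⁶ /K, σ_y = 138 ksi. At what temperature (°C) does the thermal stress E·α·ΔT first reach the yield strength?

E = 31.9 Mpsi = 219.9 GPa.
σ_y = 138 ksi = 951.5 MPa.
E·α·ΔT = 951.5 MPa ⇒ ΔT = 951.5 / (219.9×10³ × 12.7×10⁻⁶) = 340.6 K.
T = 26.4 + 340.6 = 367.0 °C.

367 °C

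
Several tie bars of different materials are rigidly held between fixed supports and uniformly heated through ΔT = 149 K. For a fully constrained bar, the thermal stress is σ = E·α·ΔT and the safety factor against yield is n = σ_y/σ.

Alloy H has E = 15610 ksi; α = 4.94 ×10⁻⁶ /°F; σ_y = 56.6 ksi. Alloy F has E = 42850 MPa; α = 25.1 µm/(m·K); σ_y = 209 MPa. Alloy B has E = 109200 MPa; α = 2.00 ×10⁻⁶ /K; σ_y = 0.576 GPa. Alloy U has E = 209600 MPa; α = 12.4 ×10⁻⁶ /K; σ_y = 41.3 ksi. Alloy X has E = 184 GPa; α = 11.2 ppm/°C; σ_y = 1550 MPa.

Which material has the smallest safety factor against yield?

alloy U

Per material, after unit conversion:
  alloy H: E = 107.6, α = 8.89, σ_y = 390.2 → σ = 143 MPa, n = 2.74
  alloy F: E = 42.85, α = 25.1, σ_y = 209.0 → σ = 160 MPa, n = 1.30
  alloy B: E = 109.2, α = 2.00, σ_y = 576.0 → σ = 32.5 MPa, n = 17.7
  alloy U: E = 209.6, α = 12.4, σ_y = 284.8 → σ = 387 MPa, n = 0.735
  alloy X: E = 184.0, α = 11.2, σ_y = 1550 → σ = 307 MPa, n = 5.05
The minimum is alloy U at n = 0.735.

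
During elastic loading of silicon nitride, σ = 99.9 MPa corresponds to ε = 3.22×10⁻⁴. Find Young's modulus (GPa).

E = σ/ε = 99.9 MPa / 3.22×10⁻⁴ = 310200 MPa = 310 GPa.

310 GPa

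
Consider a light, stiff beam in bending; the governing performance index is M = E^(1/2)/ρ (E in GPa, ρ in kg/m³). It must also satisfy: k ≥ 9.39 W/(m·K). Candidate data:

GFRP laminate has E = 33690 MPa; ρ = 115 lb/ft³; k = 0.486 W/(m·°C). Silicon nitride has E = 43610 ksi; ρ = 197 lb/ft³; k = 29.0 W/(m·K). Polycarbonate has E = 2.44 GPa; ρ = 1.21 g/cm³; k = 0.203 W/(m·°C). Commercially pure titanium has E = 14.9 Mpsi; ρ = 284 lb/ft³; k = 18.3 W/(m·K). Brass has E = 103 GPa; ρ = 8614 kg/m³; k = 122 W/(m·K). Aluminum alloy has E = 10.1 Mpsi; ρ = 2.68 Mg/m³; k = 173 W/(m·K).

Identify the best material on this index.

Screen on constraints: k ≥ 9.39 W/(m·K). Survivors: silicon nitride, commercially pure titanium, brass, aluminum alloy.
After converting to SI:
  silicon nitride: E = 300.7 GPa, ρ = 3156 kg/m³
  commercially pure titanium: E = 102.7 GPa, ρ = 4549 kg/m³
  brass: E = 103.0 GPa, ρ = 8614 kg/m³
  aluminum alloy: E = 69.64 GPa, ρ = 2680 kg/m³
  silicon nitride: M = 5.49×10⁻³
  aluminum alloy: M = 3.11×10⁻³
  commercially pure titanium: M = 2.23×10⁻³
  brass: M = 1.18×10⁻³
Silicon nitride ranks first.

silicon nitride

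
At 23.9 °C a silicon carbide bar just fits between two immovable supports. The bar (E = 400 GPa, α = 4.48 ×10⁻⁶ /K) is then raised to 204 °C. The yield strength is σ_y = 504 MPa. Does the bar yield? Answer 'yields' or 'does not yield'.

does not yield

ΔT = 180.1 K. Constrained thermal stress σ = E·α·ΔT = 400.0×10³ MPa × 4.48×10⁻⁶ × 180.1 = 323 MPa (compressive).
Compare to σ_y = 504 MPa: σ < σ_y, so it does not yield.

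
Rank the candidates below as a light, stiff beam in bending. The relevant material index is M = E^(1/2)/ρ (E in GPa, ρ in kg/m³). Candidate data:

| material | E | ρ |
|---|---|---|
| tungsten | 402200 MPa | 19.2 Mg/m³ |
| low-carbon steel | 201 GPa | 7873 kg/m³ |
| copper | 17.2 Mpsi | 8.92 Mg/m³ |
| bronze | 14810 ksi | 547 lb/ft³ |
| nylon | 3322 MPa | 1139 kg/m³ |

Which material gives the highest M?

In SI units:
  tungsten: E = 402.2 GPa, ρ = 19200 kg/m³
  low-carbon steel: E = 201.0 GPa, ρ = 7873 kg/m³
  copper: E = 118.6 GPa, ρ = 8920 kg/m³
  bronze: E = 102.1 GPa, ρ = 8762 kg/m³
  nylon: E = 3.322 GPa, ρ = 1139 kg/m³
  low-carbon steel: M = 1.80×10⁻³
  nylon: M = 1.60×10⁻³
  copper: M = 1.22×10⁻³
  bronze: M = 1.15×10⁻³
  tungsten: M = 1.04×10⁻³
Low-carbon steel has the largest M.

low-carbon steel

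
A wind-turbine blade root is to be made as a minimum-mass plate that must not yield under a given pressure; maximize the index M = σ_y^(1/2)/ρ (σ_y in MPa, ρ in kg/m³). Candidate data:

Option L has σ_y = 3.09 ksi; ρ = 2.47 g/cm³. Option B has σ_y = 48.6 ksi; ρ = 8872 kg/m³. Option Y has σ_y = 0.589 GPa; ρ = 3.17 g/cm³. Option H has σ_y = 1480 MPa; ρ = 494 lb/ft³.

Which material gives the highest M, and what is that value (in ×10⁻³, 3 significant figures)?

option Y, M = 7.66×10⁻³

Putting every candidate on a common basis:
  option L: σ_y = 21.30 MPa, ρ = 2470 kg/m³
  option B: σ_y = 335.1 MPa, ρ = 8872 kg/m³
  option Y: σ_y = 589.0 MPa, ρ = 3170 kg/m³
  option H: σ_y = 1480 MPa, ρ = 7913 kg/m³
  option Y: M = 7.66×10⁻³
  option H: M = 4.86×10⁻³
  option B: M = 2.06×10⁻³
  option L: M = 1.87×10⁻³
Option Y ranks first.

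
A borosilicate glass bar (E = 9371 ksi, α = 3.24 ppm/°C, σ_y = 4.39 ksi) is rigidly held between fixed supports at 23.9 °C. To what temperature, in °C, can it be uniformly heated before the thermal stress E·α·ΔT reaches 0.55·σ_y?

E = 9371 ksi = 64.61 GPa.
σ_y = 4.39 ksi = 30.27 MPa.
E·α·ΔT = 16.65 MPa ⇒ ΔT = 16.65 / (64.61×10³ × 3.24×10⁻⁶) = 79.52 K.
T = 23.9 + 79.52 = 103.4 °C.

103 °C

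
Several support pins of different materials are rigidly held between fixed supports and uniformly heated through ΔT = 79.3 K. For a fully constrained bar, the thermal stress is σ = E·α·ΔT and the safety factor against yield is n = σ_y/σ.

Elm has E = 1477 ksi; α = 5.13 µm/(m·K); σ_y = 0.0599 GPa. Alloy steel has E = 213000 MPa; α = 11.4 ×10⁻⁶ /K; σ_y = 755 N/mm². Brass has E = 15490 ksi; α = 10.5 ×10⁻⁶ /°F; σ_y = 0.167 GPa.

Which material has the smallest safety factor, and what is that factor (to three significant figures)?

brass, n = 1.04

Converting E to GPa, α to ×10⁻⁶/K, σ_y to MPa, then σ and n for each:
  elm: E = 10.18, α = 5.13, σ_y = 59.90 → σ = 4.14 MPa, n = 14.5
  alloy steel: E = 213.0, α = 11.4, σ_y = 755.0 → σ = 193 MPa, n = 3.92
  brass: E = 106.8, α = 18.9, σ_y = 167.0 → σ = 160 MPa, n = 1.04
Brass has the lowest safety factor, n = 1.04.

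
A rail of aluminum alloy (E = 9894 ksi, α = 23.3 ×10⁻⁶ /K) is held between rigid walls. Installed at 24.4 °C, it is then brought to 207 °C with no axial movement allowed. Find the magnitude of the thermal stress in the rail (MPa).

E = 9894 ksi = 68.22 GPa.
ΔT = 182.6 K. Constrained thermal stress σ = E·α·ΔT = 68.22×10³ MPa × 23.3×10⁻⁶ × 182.6 = 290 MPa (compressive).

290 MPa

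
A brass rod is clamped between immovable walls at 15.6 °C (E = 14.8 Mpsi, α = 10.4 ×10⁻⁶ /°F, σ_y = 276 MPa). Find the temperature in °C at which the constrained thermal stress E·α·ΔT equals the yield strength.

E = 14.8 Mpsi = 102.0 GPa.
α = 10.4×10⁻⁶/°F × 9/5 = 18.7×10⁻⁶/K.
E·α·ΔT = 276.0 MPa ⇒ ΔT = 276.0 / (102.0×10³ × 18.7×10⁻⁶) = 144.5 K.
T = 15.6 + 144.5 = 160.1 °C.

160 °C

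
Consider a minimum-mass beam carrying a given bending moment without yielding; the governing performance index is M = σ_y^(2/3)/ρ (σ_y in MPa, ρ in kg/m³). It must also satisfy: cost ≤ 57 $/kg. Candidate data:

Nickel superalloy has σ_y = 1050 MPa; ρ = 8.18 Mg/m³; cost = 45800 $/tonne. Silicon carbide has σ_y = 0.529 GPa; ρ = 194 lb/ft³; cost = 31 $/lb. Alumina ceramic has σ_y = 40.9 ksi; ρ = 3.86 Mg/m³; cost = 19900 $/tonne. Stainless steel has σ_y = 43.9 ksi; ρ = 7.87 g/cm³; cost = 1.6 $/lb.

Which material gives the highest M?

Screen on constraints: cost ≤ 57 $/kg. Survivors: nickel superalloy, alumina ceramic, stainless steel.
Normalizing units and computing the index:
  nickel superalloy: σ_y = 1050 MPa, ρ = 8180 kg/m³
  alumina ceramic: σ_y = 282.0 MPa, ρ = 3860 kg/m³
  stainless steel: σ_y = 302.7 MPa, ρ = 7870 kg/m³
  nickel superalloy: M = 12.6×10⁻³
  alumina ceramic: M = 11.1×10⁻³
  stainless steel: M = 5.73×10⁻³
Nickel superalloy ranks first.

nickel superalloy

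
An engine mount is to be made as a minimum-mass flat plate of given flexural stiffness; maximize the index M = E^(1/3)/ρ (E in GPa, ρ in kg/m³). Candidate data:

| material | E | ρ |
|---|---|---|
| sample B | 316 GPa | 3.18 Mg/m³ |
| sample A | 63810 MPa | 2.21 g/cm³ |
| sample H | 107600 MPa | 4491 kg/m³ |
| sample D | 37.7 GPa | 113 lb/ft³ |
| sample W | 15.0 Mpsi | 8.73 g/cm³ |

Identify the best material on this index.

After converting to SI:
  sample B: E = 316.0 GPa, ρ = 3180 kg/m³
  sample A: E = 63.81 GPa, ρ = 2210 kg/m³
  sample H: E = 107.6 GPa, ρ = 4491 kg/m³
  sample D: E = 37.70 GPa, ρ = 1810 kg/m³
  sample W: E = 103.4 GPa, ρ = 8730 kg/m³
  sample B: M = 2.14×10⁻³
  sample D: M = 1.85×10⁻³
  sample A: M = 1.81×10⁻³
  sample H: M = 1.06×10⁻³
  sample W: M = 0.538×10⁻³
Sample B has the largest M.

sample B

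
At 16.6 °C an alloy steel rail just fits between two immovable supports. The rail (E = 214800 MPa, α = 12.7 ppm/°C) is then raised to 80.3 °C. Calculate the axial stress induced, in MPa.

E = 214800 MPa = 214.8 GPa.
ΔT = 63.70 K. Constrained thermal stress σ = E·α·ΔT = 214.8×10³ MPa × 12.7×10⁻⁶ × 63.70 = 174 MPa (compressive).

174 MPa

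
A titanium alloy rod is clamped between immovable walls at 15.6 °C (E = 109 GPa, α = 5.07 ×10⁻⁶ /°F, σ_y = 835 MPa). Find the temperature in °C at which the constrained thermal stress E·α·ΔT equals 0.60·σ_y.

α = 5.07×10⁻⁶/°F × 9/5 = 9.13×10⁻⁶/K.
E·α·ΔT = 501.0 MPa ⇒ ΔT = 501.0 / (109.0×10³ × 9.13×10⁻⁶) = 503.7 K.
T = 15.6 + 503.7 = 519.3 °C.

519 °C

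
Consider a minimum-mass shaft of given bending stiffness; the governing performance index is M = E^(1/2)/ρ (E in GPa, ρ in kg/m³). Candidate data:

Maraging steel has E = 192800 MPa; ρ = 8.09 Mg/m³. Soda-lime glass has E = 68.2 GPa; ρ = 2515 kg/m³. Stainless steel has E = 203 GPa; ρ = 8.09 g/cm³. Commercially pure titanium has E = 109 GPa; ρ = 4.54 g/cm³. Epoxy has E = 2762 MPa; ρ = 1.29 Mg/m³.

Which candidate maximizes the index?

soda-lime glass

In SI units:
  maraging steel: E = 192.8 GPa, ρ = 8090 kg/m³
  soda-lime glass: E = 68.20 GPa, ρ = 2515 kg/m³
  stainless steel: E = 203.0 GPa, ρ = 8090 kg/m³
  commercially pure titanium: E = 109.0 GPa, ρ = 4540 kg/m³
  epoxy: E = 2.762 GPa, ρ = 1290 kg/m³
  soda-lime glass: M = 3.28×10⁻³
  commercially pure titanium: M = 2.30×10⁻³
  stainless steel: M = 1.76×10⁻³
  maraging steel: M = 1.72×10⁻³
  epoxy: M = 1.29×10⁻³
Soda-lime glass has the largest M.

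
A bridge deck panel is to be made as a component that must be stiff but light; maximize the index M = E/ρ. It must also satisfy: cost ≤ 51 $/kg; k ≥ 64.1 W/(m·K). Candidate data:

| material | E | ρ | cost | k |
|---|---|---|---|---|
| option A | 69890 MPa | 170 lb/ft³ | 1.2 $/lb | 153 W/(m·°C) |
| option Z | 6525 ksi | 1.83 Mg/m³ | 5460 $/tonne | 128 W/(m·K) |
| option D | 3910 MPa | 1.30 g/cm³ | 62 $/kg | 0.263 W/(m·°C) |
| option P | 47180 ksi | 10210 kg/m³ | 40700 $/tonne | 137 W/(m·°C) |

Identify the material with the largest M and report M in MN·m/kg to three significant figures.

option P, M = 31.9 MN·m/kg

Screen on constraints: cost ≤ 51 $/kg; k ≥ 64.1 W/(m·K). Survivors: option A, option Z, option P.
After converting to SI:
  option A: E = 69.89 GPa, ρ = 2723 kg/m³
  option Z: E = 44.99 GPa, ρ = 1830 kg/m³
  option P: E = 325.3 GPa, ρ = 10210 kg/m³
  option P: M = 31.9 MN·m/kg
  option A: M = 25.7 MN·m/kg
  option Z: M = 24.6 MN·m/kg
Option P ranks first.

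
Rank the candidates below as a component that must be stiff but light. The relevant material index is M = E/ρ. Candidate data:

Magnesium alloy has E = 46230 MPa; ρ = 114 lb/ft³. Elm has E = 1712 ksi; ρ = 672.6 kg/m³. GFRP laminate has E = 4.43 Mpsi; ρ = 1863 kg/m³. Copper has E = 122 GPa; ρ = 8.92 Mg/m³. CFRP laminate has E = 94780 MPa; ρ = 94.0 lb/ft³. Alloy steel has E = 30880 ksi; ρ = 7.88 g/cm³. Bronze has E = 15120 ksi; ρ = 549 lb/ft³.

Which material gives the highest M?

CFRP laminate

Normalizing units and computing the index:
  magnesium alloy: E = 46.23 GPa, ρ = 1826 kg/m³
  elm: E = 11.80 GPa, ρ = 672.6 kg/m³
  GFRP laminate: E = 30.54 GPa, ρ = 1863 kg/m³
  copper: E = 122.0 GPa, ρ = 8920 kg/m³
  CFRP laminate: E = 94.78 GPa, ρ = 1506 kg/m³
  alloy steel: E = 212.9 GPa, ρ = 7880 kg/m³
  bronze: E = 104.2 GPa, ρ = 8794 kg/m³
  CFRP laminate: M = 62.9 MN·m/kg
  alloy steel: M = 27.0 MN·m/kg
  magnesium alloy: M = 25.3 MN·m/kg
  elm: M = 17.5 MN·m/kg
  GFRP laminate: M = 16.4 MN·m/kg
  copper: M = 13.7 MN·m/kg
  bronze: M = 11.9 MN·m/kg
Highest index: CFRP laminate.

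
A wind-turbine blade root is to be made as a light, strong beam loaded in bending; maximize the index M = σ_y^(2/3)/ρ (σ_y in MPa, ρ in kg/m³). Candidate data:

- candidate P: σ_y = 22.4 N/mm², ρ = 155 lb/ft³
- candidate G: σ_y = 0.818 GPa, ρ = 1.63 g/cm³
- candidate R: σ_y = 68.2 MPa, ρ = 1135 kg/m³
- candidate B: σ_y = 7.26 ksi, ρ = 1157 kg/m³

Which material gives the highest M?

After converting to SI:
  candidate P: σ_y = 22.40 MPa, ρ = 2483 kg/m³
  candidate G: σ_y = 818.0 MPa, ρ = 1630 kg/m³
  candidate R: σ_y = 68.20 MPa, ρ = 1135 kg/m³
  candidate B: σ_y = 50.06 MPa, ρ = 1157 kg/m³
  candidate G: M = 53.7×10⁻³
  candidate R: M = 14.7×10⁻³
  candidate B: M = 11.7×10⁻³
  candidate P: M = 3.20×10⁻³
Highest index: candidate G.

candidate G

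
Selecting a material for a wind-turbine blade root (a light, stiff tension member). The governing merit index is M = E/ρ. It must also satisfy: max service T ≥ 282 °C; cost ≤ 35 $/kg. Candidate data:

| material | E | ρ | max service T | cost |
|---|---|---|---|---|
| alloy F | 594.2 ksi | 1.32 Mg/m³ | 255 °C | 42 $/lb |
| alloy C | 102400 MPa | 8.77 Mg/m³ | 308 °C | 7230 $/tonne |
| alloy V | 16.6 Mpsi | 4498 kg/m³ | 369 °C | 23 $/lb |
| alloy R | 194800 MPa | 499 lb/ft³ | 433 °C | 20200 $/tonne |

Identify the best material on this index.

Screen on constraints: max service T ≥ 282 °C; cost ≤ 35 $/kg. Survivors: alloy C, alloy R.
After converting to SI:
  alloy C: E = 102.4 GPa, ρ = 8770 kg/m³
  alloy R: E = 194.8 GPa, ρ = 7993 kg/m³
  alloy R: M = 24.4 MN·m/kg
  alloy C: M = 11.7 MN·m/kg
Highest index: alloy R.

alloy R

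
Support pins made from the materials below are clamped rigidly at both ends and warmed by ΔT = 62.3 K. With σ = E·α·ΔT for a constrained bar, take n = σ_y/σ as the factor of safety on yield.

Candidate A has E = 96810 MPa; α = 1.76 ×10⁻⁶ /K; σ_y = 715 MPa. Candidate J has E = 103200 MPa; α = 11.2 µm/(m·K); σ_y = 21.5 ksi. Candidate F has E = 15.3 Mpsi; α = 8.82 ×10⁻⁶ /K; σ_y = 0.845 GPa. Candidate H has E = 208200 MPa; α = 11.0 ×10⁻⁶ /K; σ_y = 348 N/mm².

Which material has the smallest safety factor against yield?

candidate J

With everything in SI (GPa, ×10⁻⁶/K, MPa):
  candidate A: E = 96.81, α = 1.76, σ_y = 715.0 → σ = 10.6 MPa, n = 67.4
  candidate J: E = 103.2, α = 11.2, σ_y = 148.2 → σ = 72.0 MPa, n = 2.06
  candidate F: E = 105.5, α = 8.82, σ_y = 845.0 → σ = 58.0 MPa, n = 14.6
  candidate H: E = 208.2, α = 11.0, σ_y = 348.0 → σ = 143 MPa, n = 2.44
Candidate J has the lowest safety factor, n = 2.06.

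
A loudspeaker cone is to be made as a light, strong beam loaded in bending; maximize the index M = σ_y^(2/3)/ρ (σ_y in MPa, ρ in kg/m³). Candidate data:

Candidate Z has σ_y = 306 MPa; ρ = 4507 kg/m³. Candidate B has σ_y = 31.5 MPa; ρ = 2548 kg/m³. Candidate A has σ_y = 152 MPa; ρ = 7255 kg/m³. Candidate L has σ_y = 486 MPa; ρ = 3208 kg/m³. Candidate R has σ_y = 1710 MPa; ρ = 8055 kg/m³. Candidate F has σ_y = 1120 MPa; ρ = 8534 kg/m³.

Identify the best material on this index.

candidate L

Computing M directly (units already consistent):
  candidate L: M = 19.3×10⁻³
  candidate R: M = 17.8×10⁻³
  candidate F: M = 12.6×10⁻³
  candidate Z: M = 10.1×10⁻³
  candidate A: M = 3.93×10⁻³
  candidate B: M = 3.91×10⁻³
Candidate L ranks first.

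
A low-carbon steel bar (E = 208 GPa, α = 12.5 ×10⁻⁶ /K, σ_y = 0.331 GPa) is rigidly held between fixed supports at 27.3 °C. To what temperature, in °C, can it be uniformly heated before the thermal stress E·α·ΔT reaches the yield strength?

σ_y = 0.331 GPa = 331.0 MPa.
E·α·ΔT = 331.0 MPa ⇒ ΔT = 331.0 / (208.0×10³ × 12.5×10⁻⁶) = 127.3 K.
T = 27.3 + 127.3 = 154.6 °C.

155 °C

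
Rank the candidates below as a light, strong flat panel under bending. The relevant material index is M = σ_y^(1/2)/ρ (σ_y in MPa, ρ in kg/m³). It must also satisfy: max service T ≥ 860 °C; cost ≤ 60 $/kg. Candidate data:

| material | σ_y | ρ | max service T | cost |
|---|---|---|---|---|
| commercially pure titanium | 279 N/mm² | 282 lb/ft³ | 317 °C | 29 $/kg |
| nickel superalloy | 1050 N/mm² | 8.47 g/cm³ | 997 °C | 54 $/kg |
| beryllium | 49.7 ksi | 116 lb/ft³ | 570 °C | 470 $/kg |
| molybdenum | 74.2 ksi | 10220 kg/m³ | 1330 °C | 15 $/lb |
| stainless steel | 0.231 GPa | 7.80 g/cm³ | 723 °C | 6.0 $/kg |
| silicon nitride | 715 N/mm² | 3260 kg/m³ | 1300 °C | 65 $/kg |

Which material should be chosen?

Screen on constraints: max service T ≥ 860 °C; cost ≤ 60 $/kg. Survivors: nickel superalloy, molybdenum.
After converting to SI:
  nickel superalloy: σ_y = 1050 MPa, ρ = 8470 kg/m³
  molybdenum: σ_y = 511.6 MPa, ρ = 10220 kg/m³
  nickel superalloy: M = 3.83×10⁻³
  molybdenum: M = 2.21×10⁻³
Nickel superalloy has the largest M.

nickel superalloy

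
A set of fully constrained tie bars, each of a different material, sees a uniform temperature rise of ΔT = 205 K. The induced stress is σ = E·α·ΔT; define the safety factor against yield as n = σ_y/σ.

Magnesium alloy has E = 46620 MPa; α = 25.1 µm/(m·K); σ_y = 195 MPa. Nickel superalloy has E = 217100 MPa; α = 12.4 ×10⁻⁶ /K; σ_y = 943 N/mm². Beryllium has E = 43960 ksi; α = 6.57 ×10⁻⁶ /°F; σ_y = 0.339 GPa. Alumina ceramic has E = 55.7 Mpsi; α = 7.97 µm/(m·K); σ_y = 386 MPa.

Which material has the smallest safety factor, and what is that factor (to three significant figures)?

With everything in SI (GPa, ×10⁻⁶/K, MPa):
  magnesium alloy: E = 46.62, α = 25.1, σ_y = 195.0 → σ = 240 MPa, n = 0.813
  nickel superalloy: E = 217.1, α = 12.4, σ_y = 943.0 → σ = 552 MPa, n = 1.71
  beryllium: E = 303.1, α = 11.8, σ_y = 339.0 → σ = 735 MPa, n = 0.461
  alumina ceramic: E = 384.0, α = 7.97, σ_y = 386.0 → σ = 627 MPa, n = 0.615
Beryllium has the lowest safety factor, n = 0.461.

beryllium, n = 0.461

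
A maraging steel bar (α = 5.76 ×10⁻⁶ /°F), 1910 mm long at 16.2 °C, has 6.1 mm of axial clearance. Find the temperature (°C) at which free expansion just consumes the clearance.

324 °C

α = 5.76×10⁻⁶/°F × 9/5 = 10.4×10⁻⁶/K.
α·L₀·ΔT = 6.1 mm ⇒ ΔT = 6.1 / (10.4×10⁻⁶ × 1910.0) = 308.0 K.
T = 16.2 + 308.0 = 324.2 °C.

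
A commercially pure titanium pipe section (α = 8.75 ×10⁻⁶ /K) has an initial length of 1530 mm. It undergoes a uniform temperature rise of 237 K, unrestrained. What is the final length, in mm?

1533.2 mm

ΔL = α·L₀·ΔT = 8.75×10⁻⁶ × 1530 mm × 237.0 K = 3.17 mm.
L = L₀ + ΔL = 1530 + 3.17 = 1533.2 mm.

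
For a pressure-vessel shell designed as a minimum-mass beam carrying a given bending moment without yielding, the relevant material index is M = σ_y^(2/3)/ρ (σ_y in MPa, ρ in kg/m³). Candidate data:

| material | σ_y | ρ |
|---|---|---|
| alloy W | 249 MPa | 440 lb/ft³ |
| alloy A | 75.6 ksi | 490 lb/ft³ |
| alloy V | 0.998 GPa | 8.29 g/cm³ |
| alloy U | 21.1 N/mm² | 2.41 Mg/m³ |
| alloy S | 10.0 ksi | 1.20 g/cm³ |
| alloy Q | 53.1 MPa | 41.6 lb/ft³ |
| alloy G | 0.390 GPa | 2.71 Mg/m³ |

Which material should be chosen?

alloy Q

In SI units:
  alloy W: σ_y = 249.0 MPa, ρ = 7048 kg/m³
  alloy A: σ_y = 521.2 MPa, ρ = 7849 kg/m³
  alloy V: σ_y = 998.0 MPa, ρ = 8290 kg/m³
  alloy U: σ_y = 21.10 MPa, ρ = 2410 kg/m³
  alloy S: σ_y = 68.95 MPa, ρ = 1200 kg/m³
  alloy Q: σ_y = 53.10 MPa, ρ = 666.4 kg/m³
  alloy G: σ_y = 390.0 MPa, ρ = 2710 kg/m³
  alloy Q: M = 21.2×10⁻³
  alloy G: M = 19.7×10⁻³
  alloy S: M = 14.0×10⁻³
  alloy V: M = 12.0×10⁻³
  alloy A: M = 8.25×10⁻³
  alloy W: M = 5.62×10⁻³
  alloy U: M = 3.17×10⁻³
The maximum is for alloy Q.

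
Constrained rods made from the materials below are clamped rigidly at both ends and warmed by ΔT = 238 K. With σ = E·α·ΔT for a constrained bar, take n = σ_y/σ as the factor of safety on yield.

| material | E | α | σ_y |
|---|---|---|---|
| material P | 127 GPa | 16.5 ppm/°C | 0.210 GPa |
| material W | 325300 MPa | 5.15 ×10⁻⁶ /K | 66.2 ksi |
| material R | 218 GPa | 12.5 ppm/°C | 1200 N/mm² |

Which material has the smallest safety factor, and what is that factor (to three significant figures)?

material P, n = 0.421

Per material, after unit conversion:
  material P: E = 127.0, α = 16.5, σ_y = 210.0 → σ = 499 MPa, n = 0.421
  material W: E = 325.3, α = 5.15, σ_y = 456.4 → σ = 399 MPa, n = 1.14
  material R: E = 218.0, α = 12.5, σ_y = 1200 → σ = 649 MPa, n = 1.85
The minimum is material P at n = 0.421.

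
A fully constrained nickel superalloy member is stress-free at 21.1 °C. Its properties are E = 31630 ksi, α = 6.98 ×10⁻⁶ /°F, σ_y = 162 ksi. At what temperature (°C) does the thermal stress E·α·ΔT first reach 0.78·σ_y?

339 °C

E = 31630 ksi = 218.1 GPa.
α = 6.98×10⁻⁶/°F × 9/5 = 12.6×10⁻⁶/K.
σ_y = 162 ksi = 1117 MPa.
E·α·ΔT = 871.2 MPa ⇒ ΔT = 871.2 / (218.1×10³ × 12.6×10⁻⁶) = 318.0 K.
T = 21.1 + 318.0 = 339.1 °C.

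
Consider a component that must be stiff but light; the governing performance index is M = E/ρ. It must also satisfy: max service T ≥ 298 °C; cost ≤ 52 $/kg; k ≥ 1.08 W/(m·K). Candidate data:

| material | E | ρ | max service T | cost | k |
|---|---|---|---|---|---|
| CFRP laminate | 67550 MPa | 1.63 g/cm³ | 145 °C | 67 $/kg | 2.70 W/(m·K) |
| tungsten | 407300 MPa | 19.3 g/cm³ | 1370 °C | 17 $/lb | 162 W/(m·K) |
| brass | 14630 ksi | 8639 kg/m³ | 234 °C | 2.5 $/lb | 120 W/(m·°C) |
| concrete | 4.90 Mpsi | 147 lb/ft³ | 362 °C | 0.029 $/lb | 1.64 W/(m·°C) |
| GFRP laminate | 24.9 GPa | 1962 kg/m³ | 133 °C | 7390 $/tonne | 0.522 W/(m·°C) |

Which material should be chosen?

tungsten

Screen on constraints: max service T ≥ 298 °C; cost ≤ 52 $/kg; k ≥ 1.08 W/(m·K). Survivors: tungsten, concrete.
After converting to SI:
  tungsten: E = 407.3 GPa, ρ = 19300 kg/m³
  concrete: E = 33.78 GPa, ρ = 2355 kg/m³
  tungsten: M = 21.1 MN·m/kg
  concrete: M = 14.3 MN·m/kg
Tungsten ranks first.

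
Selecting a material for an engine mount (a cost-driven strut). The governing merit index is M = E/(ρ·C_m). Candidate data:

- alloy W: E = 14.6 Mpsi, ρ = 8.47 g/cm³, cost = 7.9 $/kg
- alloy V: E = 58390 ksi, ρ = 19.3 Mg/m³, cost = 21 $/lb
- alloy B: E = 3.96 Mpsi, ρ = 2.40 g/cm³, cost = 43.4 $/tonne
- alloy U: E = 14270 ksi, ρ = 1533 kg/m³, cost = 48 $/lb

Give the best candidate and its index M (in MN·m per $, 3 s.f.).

After converting to SI:
  alloy W: E = 100.7 GPa, ρ = 8470 kg/m³, cost = 7.900 $/kg
  alloy V: E = 402.6 GPa, ρ = 19300 kg/m³, cost = 46.30 $/kg
  alloy B: E = 27.30 GPa, ρ = 2400 kg/m³, cost = 0.04340 $/kg
  alloy U: E = 98.39 GPa, ρ = 1533 kg/m³, cost = 105.8 $/kg
  alloy B: M = 262 MN·m per $
  alloy W: M = 1.50 MN·m per $
  alloy U: M = 0.607 MN·m per $
  alloy V: M = 0.451 MN·m per $
The maximum is for alloy B.

alloy B, M = 262 MN·m per $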